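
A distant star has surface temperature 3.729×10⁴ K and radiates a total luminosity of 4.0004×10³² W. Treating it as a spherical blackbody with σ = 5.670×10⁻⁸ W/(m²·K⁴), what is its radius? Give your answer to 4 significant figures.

L = 4πR²σT⁴ ⇒ R = √(L/(4πσT⁴)).
σT⁴ = 1.09636×10¹¹ W/m², so R = √(4.0004×10³²/(4π×1.09636×10¹¹)) = 1.704×10¹⁰ m.

R ≈ 1.704×10¹⁰ m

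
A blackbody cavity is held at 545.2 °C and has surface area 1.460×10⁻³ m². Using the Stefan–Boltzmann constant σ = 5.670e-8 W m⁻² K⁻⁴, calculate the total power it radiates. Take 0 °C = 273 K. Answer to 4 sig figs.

P ≈ 37.10 W

T = 545.2 °C + 273 = 818.2 K.
Area A = 1.460×10⁻³ m².
P = σAT⁴ = 5.670×10⁻⁸ × 1.460×10⁻³ × (818.2)⁴ = 37.10 W.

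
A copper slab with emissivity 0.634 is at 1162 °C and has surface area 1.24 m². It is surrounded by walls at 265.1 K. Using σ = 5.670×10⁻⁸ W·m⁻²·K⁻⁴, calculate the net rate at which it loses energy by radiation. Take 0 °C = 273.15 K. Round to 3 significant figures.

Net loss ≈ 1.89×10⁵ W

T = 1162 °C + 273.15 = 1435.15 K.
Area A = 1.24 m².
Net radiated power P_net = εσA(T⁴ − T₀⁴) = 0.634×5.670×10⁻⁸×1.24×(1435.15⁴ − 265.1⁴).
T⁴ − T₀⁴ = 4.24218×10¹² − 4.93900×10⁹ = 4.23724×10¹² K⁴, so P_net = 1.89×10⁵ W.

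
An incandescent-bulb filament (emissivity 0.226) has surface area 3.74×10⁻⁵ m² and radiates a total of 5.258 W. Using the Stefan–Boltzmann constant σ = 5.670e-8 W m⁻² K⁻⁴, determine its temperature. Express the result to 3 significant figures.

T ≈ 1.82×10³ K

Area A = 3.74×10⁻⁵ m².
P = εσAT⁴ ⇒ T = (P/(εσA))^(1/4) = (5.258/(0.226×5.670×10⁻⁸×3.74×10⁻⁵))^(1/4) = 1.82×10³ K.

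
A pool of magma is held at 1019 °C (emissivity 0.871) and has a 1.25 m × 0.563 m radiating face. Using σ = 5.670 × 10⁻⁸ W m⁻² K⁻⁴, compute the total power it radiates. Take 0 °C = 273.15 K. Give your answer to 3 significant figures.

T = 1019 °C + 273.15 = 1292.15 K.
Area A = 1.25 × 0.563 = 0.70375 m².
P = εσAT⁴ = 0.871 × 5.670×10⁻⁸ × 0.70375 × (1292.15)⁴ = 9.69×10⁴ W.

P ≈ 9.69×10⁴ W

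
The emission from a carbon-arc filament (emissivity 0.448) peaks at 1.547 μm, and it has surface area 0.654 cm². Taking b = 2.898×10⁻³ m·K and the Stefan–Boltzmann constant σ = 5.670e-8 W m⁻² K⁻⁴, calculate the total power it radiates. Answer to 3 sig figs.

Wien's law: T = b/λ_max = 2.898×10⁻³/1.547×10⁻⁶ = 1873.30 K.
Area A = 0.654 cm² = 6.54×10⁻⁵ m².
Then P = εσAT⁴ = 0.448×5.670×10⁻⁸×6.54×10⁻⁵×(1873.30)⁴ = 20.5 W.

P ≈ 20.5 W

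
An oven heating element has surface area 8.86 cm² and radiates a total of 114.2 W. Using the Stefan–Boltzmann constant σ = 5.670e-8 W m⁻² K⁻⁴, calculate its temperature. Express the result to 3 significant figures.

Area A = 8.86 cm² = 8.86×10⁻⁴ m².
P = σAT⁴ ⇒ T = (P/(σA))^(1/4) = (114.2/(5.670×10⁻⁸×8.86×10⁻⁴))^(1/4) = 1.23×10³ K.

T ≈ 1.23×10³ K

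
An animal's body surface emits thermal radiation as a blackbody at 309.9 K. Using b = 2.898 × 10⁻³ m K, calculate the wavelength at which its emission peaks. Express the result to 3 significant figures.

λ_max ≈ 9.35 μm

Wien's displacement law: λ_max = b/T = (2.898×10⁻³ m·K)/(309.9 K) = 9.351×10⁻⁶ m.
That is 9.35 μm, in the infrared range.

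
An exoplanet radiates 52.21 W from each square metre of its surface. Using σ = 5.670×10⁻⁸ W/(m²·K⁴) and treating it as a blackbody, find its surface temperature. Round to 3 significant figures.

I = σT⁴, so T = (I/σ)^(1/4) = (52.21/(5.670×10⁻⁸))^(1/4) = 174 K.

T ≈ 174 K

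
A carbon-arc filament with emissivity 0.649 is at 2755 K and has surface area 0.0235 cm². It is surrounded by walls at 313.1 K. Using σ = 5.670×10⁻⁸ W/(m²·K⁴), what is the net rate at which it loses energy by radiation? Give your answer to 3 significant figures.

Area A = 0.0235 cm² = 2.35×10⁻⁶ m².
Net radiated power P_net = εσA(T⁴ − T₀⁴) = 0.649×5.670×10⁻⁸×2.35×10⁻⁶×(2755⁴ − 313.1⁴).
T⁴ − T₀⁴ = 5.76085×10¹³ − 9.61020×10⁹ = 5.75989×10¹³ K⁴, so P_net = 4.98 W.

Net loss ≈ 4.98 W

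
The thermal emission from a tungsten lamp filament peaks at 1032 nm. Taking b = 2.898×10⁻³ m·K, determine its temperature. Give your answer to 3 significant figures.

T ≈ 2.81×10³ K

Wien's law gives T = b/λ_max = (2.898×10⁻³ m·K)/(1.032×10⁻⁶ m) = 2.81×10³ K.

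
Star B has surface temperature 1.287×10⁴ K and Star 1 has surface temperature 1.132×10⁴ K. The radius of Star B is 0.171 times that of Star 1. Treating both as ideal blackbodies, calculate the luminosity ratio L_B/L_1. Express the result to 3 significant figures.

L_B/L_1 ≈ 0.0489

L ∝ R²T⁴, so L_B/L_1 = (R_B/R_1)²(T_B/T_1)⁴ = (0.171)² × (1.287×10⁴/1.132×10⁴)⁴ = 0.029241 × 1.67082 = 0.0489.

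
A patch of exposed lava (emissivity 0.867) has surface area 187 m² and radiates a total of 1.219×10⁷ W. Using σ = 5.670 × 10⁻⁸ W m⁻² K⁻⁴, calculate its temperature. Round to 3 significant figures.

Area A = 187 m².
P = εσAT⁴ ⇒ T = (P/(εσA))^(1/4) = (1.219×10⁷/(0.867×5.670×10⁻⁸×187))^(1/4) = 1.07×10³ K.

T ≈ 1.07×10³ K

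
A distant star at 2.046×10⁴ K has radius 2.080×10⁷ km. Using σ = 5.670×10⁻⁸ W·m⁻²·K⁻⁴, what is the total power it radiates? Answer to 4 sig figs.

P ≈ 5.402×10³¹ W

Surface area A = 4πR² = 4π(2.080×10¹⁰ m)² = 5.43671×10²¹ m².
P = σAT⁴ = 5.670×10⁻⁸ × 5.43671×10²¹ × (2.046×10⁴)⁴ = 5.402×10³¹ W.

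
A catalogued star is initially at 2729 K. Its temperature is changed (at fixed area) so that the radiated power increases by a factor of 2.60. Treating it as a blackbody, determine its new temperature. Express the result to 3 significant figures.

P ∝ T⁴, so T₂/T₁ = (P₂/P₁)^(1/4) = (2.60)^(1/4) = 1.26982.
T₂ = 2729 × 1.26982 = 3.47×10³ K.

T₂ ≈ 3.47×10³ K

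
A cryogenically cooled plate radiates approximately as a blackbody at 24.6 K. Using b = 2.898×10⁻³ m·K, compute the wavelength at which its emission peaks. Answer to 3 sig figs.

λ_max ≈ 1.18×10⁻⁴ m

Wien's displacement law: λ_max = b/T = (2.898×10⁻³ m·K)/(24.6 K) = 1.178×10⁻⁴ m.
That is 1.18×10⁻⁴ m, in the infrared range.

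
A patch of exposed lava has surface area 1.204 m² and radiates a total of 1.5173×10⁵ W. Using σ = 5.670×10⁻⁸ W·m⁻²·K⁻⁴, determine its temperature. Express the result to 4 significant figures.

Area A = 1.204 m².
P = σAT⁴ ⇒ T = (P/(σA))^(1/4) = (1.5173×10⁵/(5.670×10⁻⁸×1.204))^(1/4) = 1221 K.

T ≈ 1221 K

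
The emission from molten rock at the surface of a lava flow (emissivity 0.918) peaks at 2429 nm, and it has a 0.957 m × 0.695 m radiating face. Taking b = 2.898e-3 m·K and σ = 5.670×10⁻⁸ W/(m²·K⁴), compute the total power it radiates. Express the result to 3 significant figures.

Wien's law: T = b/λ_max = 2.898×10⁻³/2.429×10⁻⁶ = 1193.08 K.
Area A = 0.957 × 0.695 = 0.665115 m².
Then P = εσAT⁴ = 0.918×5.670×10⁻⁸×0.665115×(1193.08)⁴ = 7.01×10⁴ W.

P ≈ 7.01×10⁴ W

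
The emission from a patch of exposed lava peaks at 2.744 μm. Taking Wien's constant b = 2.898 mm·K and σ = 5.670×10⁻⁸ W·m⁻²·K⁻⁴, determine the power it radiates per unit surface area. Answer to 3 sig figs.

Wien's law: T = b/λ_max = 2.898×10⁻³/2.744×10⁻⁶ = 1056.12 K.
Then I = σT⁴ = 5.670×10⁻⁸×(1056.12)⁴ = 7.05×10⁴ W/m².

I ≈ 7.05×10⁴ W/m²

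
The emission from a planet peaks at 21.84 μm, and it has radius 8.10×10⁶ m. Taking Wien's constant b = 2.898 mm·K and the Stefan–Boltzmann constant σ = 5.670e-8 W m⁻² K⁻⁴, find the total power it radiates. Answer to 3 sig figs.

P ≈ 1.45×10¹⁶ W

Wien's law: T = b/λ_max = 2.898×10⁻³/2.184×10⁻⁵ = 132.692 K.
Surface area A = 4πR² = 4π(8.10×10⁶ m)² = 8.24480×10¹⁴ m².
Then P = σAT⁴ = 5.670×10⁻⁸×8.24480×10¹⁴×(132.692)⁴ = 1.45×10¹⁶ W.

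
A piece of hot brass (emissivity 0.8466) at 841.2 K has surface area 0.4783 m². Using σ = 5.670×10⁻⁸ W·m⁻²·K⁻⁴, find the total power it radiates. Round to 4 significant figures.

Area A = 0.4783 m².
P = εσAT⁴ = 0.8466 × 5.670×10⁻⁸ × 0.4783 × (841.2)⁴ = 1.150×10⁴ W.

P ≈ 1.150×10⁴ W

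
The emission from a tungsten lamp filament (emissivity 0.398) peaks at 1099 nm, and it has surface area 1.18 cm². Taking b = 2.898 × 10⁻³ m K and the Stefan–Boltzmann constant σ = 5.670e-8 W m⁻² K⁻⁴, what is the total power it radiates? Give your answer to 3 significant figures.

P ≈ 129 W

Wien's law: T = b/λ_max = 2.898×10⁻³/1.099×10⁻⁶ = 2636.94 K.
Area A = 1.18 cm² = 1.18×10⁻⁴ m².
Then P = εσAT⁴ = 0.398×5.670×10⁻⁸×1.18×10⁻⁴×(2636.94)⁴ = 129 W.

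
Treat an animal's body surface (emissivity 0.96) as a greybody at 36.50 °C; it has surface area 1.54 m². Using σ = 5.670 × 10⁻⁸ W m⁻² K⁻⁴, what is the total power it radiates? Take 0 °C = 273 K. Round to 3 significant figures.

P ≈ 769 W

T = 36.50 °C + 273 = 309.50 K.
Area A = 1.54 m².
P = εσAT⁴ = 0.96 × 5.670×10⁻⁸ × 1.54 × (309.50)⁴ = 769 W.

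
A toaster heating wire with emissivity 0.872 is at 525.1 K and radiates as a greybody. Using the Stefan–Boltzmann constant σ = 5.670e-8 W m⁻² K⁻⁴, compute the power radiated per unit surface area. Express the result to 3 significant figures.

Stefan–Boltzmann: I = εσT⁴ = 0.872 × 5.670×10⁻⁸ × (525.1)⁴ = 3.76×10³ W/m².

I ≈ 3.76×10³ W/m²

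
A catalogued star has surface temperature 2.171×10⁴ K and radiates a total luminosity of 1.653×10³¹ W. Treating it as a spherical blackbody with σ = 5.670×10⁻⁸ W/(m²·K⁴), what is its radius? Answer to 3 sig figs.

R ≈ 1.02×10¹⁰ m

L = 4πR²σT⁴ ⇒ R = √(L/(4πσT⁴)).
σT⁴ = 1.25957×10¹⁰ W/m², so R = √(1.653×10³¹/(4π×1.25957×10¹⁰)) = 1.02×10¹⁰ m.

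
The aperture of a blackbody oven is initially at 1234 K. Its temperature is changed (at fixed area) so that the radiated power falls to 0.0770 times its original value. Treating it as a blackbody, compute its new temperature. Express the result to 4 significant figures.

T₂ ≈ 650.0 K

P ∝ T⁴, so T₂/T₁ = (P₂/P₁)^(1/4) = (0.0770)^(1/4) = 0.526772.
T₂ = 1234 × 0.526772 = 650.0 K.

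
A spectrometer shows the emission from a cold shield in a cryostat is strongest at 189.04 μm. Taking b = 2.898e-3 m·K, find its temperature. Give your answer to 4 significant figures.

T ≈ 15.33 K

Wien's law gives T = b/λ_max = (2.898×10⁻³ m·K)/(1.8904×10⁻⁴ m) = 15.33 K.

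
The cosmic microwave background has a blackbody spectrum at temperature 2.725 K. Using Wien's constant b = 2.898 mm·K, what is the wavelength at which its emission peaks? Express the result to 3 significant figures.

λ_max ≈ 1.06×10⁻³ m

Wien's displacement law: λ_max = b/T = (2.898×10⁻³ m·K)/(2.725 K) = 1.063×10⁻³ m.
That is 1.06×10⁻³ m, in the microwave range.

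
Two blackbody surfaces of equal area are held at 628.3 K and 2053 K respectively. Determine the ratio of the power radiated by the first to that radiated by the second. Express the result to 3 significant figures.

P₁/P₂ ≈ 8.77×10⁻³

With equal areas, P₁/P₂ = (T₁/T₂)⁴ = (628.3/2053)⁴ = 8.77×10⁻³.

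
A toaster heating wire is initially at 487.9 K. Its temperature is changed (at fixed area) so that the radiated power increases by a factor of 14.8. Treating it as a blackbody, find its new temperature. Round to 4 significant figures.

P ∝ T⁴, so T₂/T₁ = (P₂/P₁)^(1/4) = (14.8)^(1/4) = 1.96140.
T₂ = 487.9 × 1.96140 = 957.0 K.

T₂ ≈ 957.0 K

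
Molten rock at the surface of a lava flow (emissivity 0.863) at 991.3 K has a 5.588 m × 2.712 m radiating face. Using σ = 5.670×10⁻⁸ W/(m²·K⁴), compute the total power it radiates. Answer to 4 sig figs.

P ≈ 7.161×10⁵ W

Area A = 5.588 × 2.712 = 15.1547 m².
P = εσAT⁴ = 0.863 × 5.670×10⁻⁸ × 15.1547 × (991.3)⁴ = 7.161×10⁵ W.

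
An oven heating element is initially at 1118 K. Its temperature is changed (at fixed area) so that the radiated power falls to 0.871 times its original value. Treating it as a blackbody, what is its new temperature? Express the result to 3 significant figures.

P ∝ T⁴, so T₂/T₁ = (P₂/P₁)^(1/4) = (0.871)^(1/4) = 0.966061.
T₂ = 1118 × 0.966061 = 1.08×10³ K.

T₂ ≈ 1.08×10³ K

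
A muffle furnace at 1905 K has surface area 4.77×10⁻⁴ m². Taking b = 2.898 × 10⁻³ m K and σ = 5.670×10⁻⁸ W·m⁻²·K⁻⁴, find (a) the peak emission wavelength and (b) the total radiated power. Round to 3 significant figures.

λ_max ≈ 1.52 μm; P ≈ 356 W

(a) λ_max = b/T = 2.898×10⁻³/1905 = 1.521×10⁻⁶ m = 1.52 μm.
Area A = 4.77×10⁻⁴ m².
(b) P = σAT⁴ = 5.670×10⁻⁸×4.77×10⁻⁴×(1905)⁴ = 356 W.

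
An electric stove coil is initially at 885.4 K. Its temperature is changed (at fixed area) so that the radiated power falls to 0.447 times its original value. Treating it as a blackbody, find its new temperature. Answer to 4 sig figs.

P ∝ T⁴, so T₂/T₁ = (P₂/P₁)^(1/4) = (0.447)^(1/4) = 0.817668.
T₂ = 885.4 × 0.817668 = 724.0 K.

T₂ ≈ 724.0 K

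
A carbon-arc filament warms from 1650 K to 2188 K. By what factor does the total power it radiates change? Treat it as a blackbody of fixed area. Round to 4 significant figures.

P₂/P₁ ≈ 3.092

P ∝ T⁴, so P₂/P₁ = (T₂/T₁)⁴ = (2188/1650)⁴ = (1.32606)⁴ = 3.092.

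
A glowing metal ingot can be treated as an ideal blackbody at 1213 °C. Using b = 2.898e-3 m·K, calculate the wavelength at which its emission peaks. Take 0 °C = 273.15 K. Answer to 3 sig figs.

λ_max ≈ 1.95×10³ nm

T = 1213 °C + 273.15 = 1486.15 K.
Wien's displacement law: λ_max = b/T = (2.898×10⁻³ m·K)/(1486.15 K) = 1.950×10⁻⁶ m.
That is 1.95×10³ nm, in the infrared range.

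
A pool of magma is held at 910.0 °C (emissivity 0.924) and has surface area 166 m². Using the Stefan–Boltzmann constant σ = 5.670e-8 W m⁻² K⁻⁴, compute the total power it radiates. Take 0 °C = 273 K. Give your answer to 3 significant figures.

T = 910.0 °C + 273 = 1183.0 K.
Area A = 166 m².
P = εσAT⁴ = 0.924 × 5.670×10⁻⁸ × 166 × (1183.0)⁴ = 1.70×10⁷ W.

P ≈ 1.70×10⁷ W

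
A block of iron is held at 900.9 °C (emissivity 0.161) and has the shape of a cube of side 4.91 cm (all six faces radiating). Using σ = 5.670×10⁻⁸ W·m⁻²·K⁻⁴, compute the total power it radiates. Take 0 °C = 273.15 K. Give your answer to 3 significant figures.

P ≈ 251 W

T = 900.9 °C + 273.15 = 1174.05 K.
Area A = 6s² = 6×(0.0491 m)² = 0.0144649 m².
P = εσAT⁴ = 0.161 × 5.670×10⁻⁸ × 0.0144649 × (1174.05)⁴ = 251 W.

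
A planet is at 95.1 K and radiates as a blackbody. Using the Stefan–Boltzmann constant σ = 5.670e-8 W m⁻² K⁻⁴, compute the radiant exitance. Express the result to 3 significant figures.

Stefan–Boltzmann: I = σT⁴ = 5.670×10⁻⁸ × (95.1)⁴ = 4.64 W/m².

I ≈ 4.64 W/m²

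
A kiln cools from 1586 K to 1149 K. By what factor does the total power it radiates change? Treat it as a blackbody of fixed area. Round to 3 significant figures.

P ∝ T⁴, so P₂/P₁ = (T₂/T₁)⁴ = (1149/1586)⁴ = (0.724464)⁴ = 0.275.

P₂/P₁ ≈ 0.275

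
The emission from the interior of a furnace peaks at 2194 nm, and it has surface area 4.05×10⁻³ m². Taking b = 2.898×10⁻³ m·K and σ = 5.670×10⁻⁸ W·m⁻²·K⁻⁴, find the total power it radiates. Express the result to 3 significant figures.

P ≈ 699 W

Wien's law: T = b/λ_max = 2.898×10⁻³/2.194×10⁻⁶ = 1320.88 K.
Area A = 4.05×10⁻³ m².
Then P = σAT⁴ = 5.670×10⁻⁸×4.05×10⁻³×(1320.88)⁴ = 699 W.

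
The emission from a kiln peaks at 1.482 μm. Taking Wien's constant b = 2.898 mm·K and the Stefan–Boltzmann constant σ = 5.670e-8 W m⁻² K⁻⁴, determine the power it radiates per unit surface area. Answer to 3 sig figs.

Wien's law: T = b/λ_max = 2.898×10⁻³/1.482×10⁻⁶ = 1955.47 K.
Then I = σT⁴ = 5.670×10⁻⁸×(1955.47)⁴ = 8.29×10⁵ W/m².

I ≈ 8.29×10⁵ W/m²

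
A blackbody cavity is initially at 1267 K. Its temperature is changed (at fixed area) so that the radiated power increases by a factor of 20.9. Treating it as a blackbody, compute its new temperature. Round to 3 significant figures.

T₂ ≈ 2.71×10³ K

P ∝ T⁴, so T₂/T₁ = (P₂/P₁)^(1/4) = (20.9)^(1/4) = 2.13814.
T₂ = 1267 × 2.13814 = 2.71×10³ K.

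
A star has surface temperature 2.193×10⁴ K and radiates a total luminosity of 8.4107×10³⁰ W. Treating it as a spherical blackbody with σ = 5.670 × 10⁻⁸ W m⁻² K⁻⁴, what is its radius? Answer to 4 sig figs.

R ≈ 7.144×10⁹ m

L = 4πR²σT⁴ ⇒ R = √(L/(4πσT⁴)).
σT⁴ = 1.31141×10¹⁰ W/m², so R = √(8.4107×10³⁰/(4π×1.31141×10¹⁰)) = 7.144×10⁹ m.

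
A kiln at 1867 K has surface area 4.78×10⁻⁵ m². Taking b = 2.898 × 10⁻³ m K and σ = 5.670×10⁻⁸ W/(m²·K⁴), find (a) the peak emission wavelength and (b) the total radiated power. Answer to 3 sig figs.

(a) λ_max = b/T = 2.898×10⁻³/1867 = 1.552×10⁻⁶ m = 1.55 μm.
Area A = 4.78×10⁻⁵ m².
(b) P = σAT⁴ = 5.670×10⁻⁸×4.78×10⁻⁵×(1867)⁴ = 32.9 W.

λ_max ≈ 1.55 μm; P ≈ 32.9 W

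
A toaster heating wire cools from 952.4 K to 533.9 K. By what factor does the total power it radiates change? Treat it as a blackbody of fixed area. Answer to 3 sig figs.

P₂/P₁ ≈ 0.0988

P ∝ T⁴, so P₂/P₁ = (T₂/T₁)⁴ = (533.9/952.4)⁴ = (0.560584)⁴ = 0.0988.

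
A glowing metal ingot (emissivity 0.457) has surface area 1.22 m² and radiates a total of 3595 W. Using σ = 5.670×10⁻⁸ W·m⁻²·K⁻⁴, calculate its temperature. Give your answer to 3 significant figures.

T ≈ 581 K

Area A = 1.22 m².
P = εσAT⁴ ⇒ T = (P/(εσA))^(1/4) = (3595/(0.457×5.670×10⁻⁸×1.22))^(1/4) = 581 K.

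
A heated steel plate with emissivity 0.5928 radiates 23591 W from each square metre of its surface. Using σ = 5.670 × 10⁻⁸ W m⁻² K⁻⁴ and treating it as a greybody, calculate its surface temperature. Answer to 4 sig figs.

T ≈ 915.3 K

I = εσT⁴, so T = (I/εσ)^(1/4) = (23591/(0.5928×5.670×10⁻⁸))^(1/4) = 915.3 K.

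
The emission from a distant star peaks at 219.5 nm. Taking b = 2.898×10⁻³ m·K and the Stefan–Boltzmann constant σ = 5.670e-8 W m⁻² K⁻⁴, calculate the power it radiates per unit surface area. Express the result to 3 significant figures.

I ≈ 1.72×10⁹ W/m²

Wien's law: T = b/λ_max = 2.898×10⁻³/2.195×10⁻⁷ = 13202.7 K.
Then I = σT⁴ = 5.670×10⁻⁸×(13202.7)⁴ = 1.72×10⁹ W/m².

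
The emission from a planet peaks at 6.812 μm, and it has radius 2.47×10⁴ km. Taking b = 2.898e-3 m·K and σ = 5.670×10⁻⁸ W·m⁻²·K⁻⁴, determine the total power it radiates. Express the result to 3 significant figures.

P ≈ 1.42×10¹⁹ W

Wien's law: T = b/λ_max = 2.898×10⁻³/6.812×10⁻⁶ = 425.426 K.
Surface area A = 4πR² = 4π(2.47×10⁷ m)² = 7.66662×10¹⁵ m².
Then P = σAT⁴ = 5.670×10⁻⁸×7.66662×10¹⁵×(425.426)⁴ = 1.42×10¹⁹ W.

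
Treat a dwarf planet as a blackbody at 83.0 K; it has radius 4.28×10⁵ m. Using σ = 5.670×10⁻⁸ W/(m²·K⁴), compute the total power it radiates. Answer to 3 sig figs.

Surface area A = 4πR² = 4π(4.28×10⁵ m)² = 2.30196×10¹² m².
P = σAT⁴ = 5.670×10⁻⁸ × 2.30196×10¹² × (83.0)⁴ = 6.19×10¹² W.

P ≈ 6.19×10¹² W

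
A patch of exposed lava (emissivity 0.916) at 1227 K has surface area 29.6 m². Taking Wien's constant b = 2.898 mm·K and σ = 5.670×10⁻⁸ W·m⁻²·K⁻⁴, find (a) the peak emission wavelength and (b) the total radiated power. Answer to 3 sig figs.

λ_max ≈ 2.36 μm; P ≈ 3.48×10⁶ W

(a) λ_max = b/T = 2.898×10⁻³/1227 = 2.362×10⁻⁶ m = 2.36 μm.
Area A = 29.6 m².
(b) P = εσAT⁴ = 0.916×5.670×10⁻⁸×29.6×(1227)⁴ = 3.48×10⁶ W.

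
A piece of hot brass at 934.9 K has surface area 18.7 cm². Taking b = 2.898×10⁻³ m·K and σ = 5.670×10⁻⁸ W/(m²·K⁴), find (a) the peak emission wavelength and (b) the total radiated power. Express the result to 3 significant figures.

λ_max ≈ 3.10 μm; P ≈ 81.0 W

(a) λ_max = b/T = 2.898×10⁻³/934.9 = 3.100×10⁻⁶ m = 3.10 μm.
Area A = 18.7 cm² = 1.87×10⁻³ m².
(b) P = σAT⁴ = 5.670×10⁻⁸×1.87×10⁻³×(934.9)⁴ = 81.0 W.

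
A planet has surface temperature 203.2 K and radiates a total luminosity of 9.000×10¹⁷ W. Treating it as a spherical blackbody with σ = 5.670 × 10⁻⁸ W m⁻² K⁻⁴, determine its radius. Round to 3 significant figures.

R ≈ 2.72×10⁷ m

L = 4πR²σT⁴ ⇒ R = √(L/(4πσT⁴)).
σT⁴ = 96.6669 W/m², so R = √(9.000×10¹⁷/(4π×96.6669)) = 2.72×10⁷ m.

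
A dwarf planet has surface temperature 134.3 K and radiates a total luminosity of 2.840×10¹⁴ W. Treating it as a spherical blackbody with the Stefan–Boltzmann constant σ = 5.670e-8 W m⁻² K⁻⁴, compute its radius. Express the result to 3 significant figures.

L = 4πR²σT⁴ ⇒ R = √(L/(4πσT⁴)).
σT⁴ = 18.4454 W/m², so R = √(2.840×10¹⁴/(4π×18.4454)) = 1.11×10⁶ m.

R ≈ 1.11×10⁶ m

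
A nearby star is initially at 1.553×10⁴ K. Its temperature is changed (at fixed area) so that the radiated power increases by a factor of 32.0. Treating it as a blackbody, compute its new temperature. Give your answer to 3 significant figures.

T₂ ≈ 3.69×10⁴ K

P ∝ T⁴, so T₂/T₁ = (P₂/P₁)^(1/4) = (32.0)^(1/4) = 2.37841.
T₂ = 1.553×10⁴ × 2.37841 = 3.69×10⁴ K.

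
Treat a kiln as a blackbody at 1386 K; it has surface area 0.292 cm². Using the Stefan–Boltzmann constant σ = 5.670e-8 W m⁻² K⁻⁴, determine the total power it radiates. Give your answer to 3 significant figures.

P ≈ 6.11 W

Area A = 0.292 cm² = 2.92×10⁻⁵ m².
P = σAT⁴ = 5.670×10⁻⁸ × 2.92×10⁻⁵ × (1386)⁴ = 6.11 W.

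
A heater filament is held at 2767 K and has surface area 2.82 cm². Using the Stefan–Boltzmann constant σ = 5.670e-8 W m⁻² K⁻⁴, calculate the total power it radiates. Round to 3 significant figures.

Area A = 2.82 cm² = 2.82×10⁻⁴ m².
P = σAT⁴ = 5.670×10⁻⁸ × 2.82×10⁻⁴ × (2767)⁴ = 937 W.

P ≈ 937 W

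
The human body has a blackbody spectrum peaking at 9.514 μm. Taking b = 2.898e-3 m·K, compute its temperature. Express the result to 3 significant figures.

Wien's law gives T = b/λ_max = (2.898×10⁻³ m·K)/(9.514×10⁻⁶ m) = 305 K.

T ≈ 305 K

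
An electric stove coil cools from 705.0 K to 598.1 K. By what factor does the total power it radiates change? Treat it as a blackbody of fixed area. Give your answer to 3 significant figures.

P₂/P₁ ≈ 0.518

P ∝ T⁴, so P₂/P₁ = (T₂/T₁)⁴ = (598.1/705.0)⁴ = (0.848369)⁴ = 0.518.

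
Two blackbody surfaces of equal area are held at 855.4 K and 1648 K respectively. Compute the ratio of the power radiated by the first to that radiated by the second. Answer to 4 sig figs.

P₁/P₂ ≈ 0.07259

With equal areas, P₁/P₂ = (T₁/T₂)⁴ = (855.4/1648)⁴ = 0.07259.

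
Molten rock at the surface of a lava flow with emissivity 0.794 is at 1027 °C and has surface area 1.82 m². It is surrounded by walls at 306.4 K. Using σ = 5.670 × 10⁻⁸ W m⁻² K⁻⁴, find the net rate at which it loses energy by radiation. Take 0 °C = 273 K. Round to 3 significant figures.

Net loss ≈ 2.33×10⁵ W

T = 1027 °C + 273 = 1300 K.
Area A = 1.82 m².
Net radiated power P_net = εσA(T⁴ − T₀⁴) = 0.794×5.670×10⁻⁸×1.82×(1300⁴ − 306.4⁴).
T⁴ − T₀⁴ = 2.85610×10¹² − 8.81363×10⁹ = 2.84729×10¹² K⁴, so P_net = 2.33×10⁵ W.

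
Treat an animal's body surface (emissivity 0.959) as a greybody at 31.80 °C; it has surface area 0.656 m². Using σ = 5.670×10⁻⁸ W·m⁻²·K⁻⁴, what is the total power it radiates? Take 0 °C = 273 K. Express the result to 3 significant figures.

P ≈ 308 W

T = 31.80 °C + 273 = 304.80 K.
Area A = 0.656 m².
P = εσAT⁴ = 0.959 × 5.670×10⁻⁸ × 0.656 × (304.80)⁴ = 308 W.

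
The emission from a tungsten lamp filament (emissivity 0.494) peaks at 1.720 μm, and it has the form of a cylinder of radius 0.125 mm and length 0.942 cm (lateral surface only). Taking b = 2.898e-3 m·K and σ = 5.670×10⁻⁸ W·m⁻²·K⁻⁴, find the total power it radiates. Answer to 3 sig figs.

Wien's law: T = b/λ_max = 2.898×10⁻³/1.720×10⁻⁶ = 1684.88 K.
Lateral area A = 2πrL = 2π×1.25×10⁻⁴×9.42×10⁻³ = 7.39845×10⁻⁶ m².
Then P = εσAT⁴ = 0.494×5.670×10⁻⁸×7.39845×10⁻⁶×(1684.88)⁴ = 1.67 W.

P ≈ 1.67 W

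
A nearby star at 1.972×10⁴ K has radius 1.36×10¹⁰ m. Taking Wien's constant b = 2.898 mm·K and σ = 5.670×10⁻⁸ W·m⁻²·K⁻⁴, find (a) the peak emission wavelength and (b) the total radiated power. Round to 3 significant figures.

λ_max ≈ 147 nm; P ≈ 1.99×10³¹ W

(a) λ_max = b/T = 2.898×10⁻³/1.972×10⁴ = 1.470×10⁻⁷ m = 147 nm.
Surface area A = 4πR² = 4π(1.36×10¹⁰ m)² = 2.32428×10²¹ m².
(b) P = σAT⁴ = 5.670×10⁻⁸×2.32428×10²¹×(1.972×10⁴)⁴ = 1.99×10³¹ W.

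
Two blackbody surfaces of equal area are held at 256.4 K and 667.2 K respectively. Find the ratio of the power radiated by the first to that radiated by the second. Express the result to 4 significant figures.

With equal areas, P₁/P₂ = (T₁/T₂)⁴ = (256.4/667.2)⁴ = 0.02181.

P₁/P₂ ≈ 0.02181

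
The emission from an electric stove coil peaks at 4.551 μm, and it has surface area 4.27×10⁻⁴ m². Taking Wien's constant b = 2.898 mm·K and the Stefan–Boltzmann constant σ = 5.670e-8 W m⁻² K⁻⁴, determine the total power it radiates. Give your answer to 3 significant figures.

P ≈ 3.98 W

Wien's law: T = b/λ_max = 2.898×10⁻³/4.551×10⁻⁶ = 636.783 K.
Area A = 4.27×10⁻⁴ m².
Then P = σAT⁴ = 5.670×10⁻⁸×4.27×10⁻⁴×(636.783)⁴ = 3.98 W.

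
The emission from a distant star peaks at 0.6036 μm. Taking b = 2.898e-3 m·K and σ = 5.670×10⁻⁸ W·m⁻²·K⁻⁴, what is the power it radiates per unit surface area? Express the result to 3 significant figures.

Wien's law: T = b/λ_max = 2.898×10⁻³/6.036×10⁻⁷ = 4801.19 K.
Then I = σT⁴ = 5.670×10⁻⁸×(4801.19)⁴ = 3.01×10⁷ W/m².

I ≈ 3.01×10⁷ W/m²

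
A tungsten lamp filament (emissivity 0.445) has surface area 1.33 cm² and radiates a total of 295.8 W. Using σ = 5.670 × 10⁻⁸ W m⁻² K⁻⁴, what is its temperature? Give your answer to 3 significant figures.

T ≈ 3.06×10³ K

Area A = 1.33 cm² = 1.33×10⁻⁴ m².
P = εσAT⁴ ⇒ T = (P/(εσA))^(1/4) = (295.8/(0.445×5.670×10⁻⁸×1.33×10⁻⁴))^(1/4) = 3.06×10³ K.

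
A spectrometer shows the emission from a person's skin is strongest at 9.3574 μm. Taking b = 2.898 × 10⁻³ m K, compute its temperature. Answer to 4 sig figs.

Wien's law gives T = b/λ_max = (2.898×10⁻³ m·K)/(9.3574×10⁻⁶ m) = 309.7 K.

T ≈ 309.7 K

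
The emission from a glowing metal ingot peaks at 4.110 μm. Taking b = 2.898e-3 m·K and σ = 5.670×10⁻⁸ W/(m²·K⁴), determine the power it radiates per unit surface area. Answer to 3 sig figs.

Wien's law: T = b/λ_max = 2.898×10⁻³/4.110×10⁻⁶ = 705.109 K.
Then I = σT⁴ = 5.670×10⁻⁸×(705.109)⁴ = 1.40×10⁴ W/m².

I ≈ 1.40×10⁴ W/m²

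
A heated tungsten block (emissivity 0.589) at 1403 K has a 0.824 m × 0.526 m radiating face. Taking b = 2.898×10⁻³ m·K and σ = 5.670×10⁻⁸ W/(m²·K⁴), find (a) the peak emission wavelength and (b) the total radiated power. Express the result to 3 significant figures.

λ_max ≈ 2.07×10³ nm; P ≈ 5.61×10⁴ W

(a) λ_max = b/T = 2.898×10⁻³/1403 = 2.066×10⁻⁶ m = 2.07×10³ nm.
Area A = 0.824 × 0.526 = 0.433424 m².
(b) P = εσAT⁴ = 0.589×5.670×10⁻⁸×0.433424×(1403)⁴ = 5.61×10⁴ W.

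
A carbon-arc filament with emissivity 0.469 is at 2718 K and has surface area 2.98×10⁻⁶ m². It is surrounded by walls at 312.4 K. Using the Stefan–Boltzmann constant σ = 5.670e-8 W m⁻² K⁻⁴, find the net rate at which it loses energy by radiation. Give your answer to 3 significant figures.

Net loss ≈ 4.32 W

Area A = 2.98×10⁻⁶ m².
Net radiated power P_net = εσA(T⁴ − T₀⁴) = 0.469×5.670×10⁻⁸×2.98×10⁻⁶×(2718⁴ − 312.4⁴).
T⁴ − T₀⁴ = 5.45755×10¹³ − 9.52454×10⁹ = 5.45660×10¹³ K⁴, so P_net = 4.32 W.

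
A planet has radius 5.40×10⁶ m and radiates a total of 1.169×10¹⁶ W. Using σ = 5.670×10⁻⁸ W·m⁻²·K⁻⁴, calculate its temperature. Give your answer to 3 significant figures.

T ≈ 154 K

Surface area A = 4πR² = 4π(5.40×10⁶ m)² = 3.66435×10¹⁴ m².
P = σAT⁴ ⇒ T = (P/(σA))^(1/4) = (1.169×10¹⁶/(5.670×10⁻⁸×3.66435×10¹⁴))^(1/4) = 154 K.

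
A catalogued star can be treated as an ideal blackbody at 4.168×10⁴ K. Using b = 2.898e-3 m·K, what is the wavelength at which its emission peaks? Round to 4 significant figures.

Wien's displacement law: λ_max = b/T = (2.898×10⁻³ m·K)/(4.168×10⁴ K) = 6.9530×10⁻⁸ m.
That is 69.53 nm, in the ultraviolet range.

λ_max ≈ 69.53 nm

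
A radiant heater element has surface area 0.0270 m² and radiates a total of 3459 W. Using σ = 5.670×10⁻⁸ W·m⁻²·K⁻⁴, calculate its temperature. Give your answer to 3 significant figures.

T ≈ 1.23×10³ K

Area A = 0.0270 m².
P = σAT⁴ ⇒ T = (P/(σA))^(1/4) = (3459/(5.670×10⁻⁸×0.0270))^(1/4) = 1.23×10³ K.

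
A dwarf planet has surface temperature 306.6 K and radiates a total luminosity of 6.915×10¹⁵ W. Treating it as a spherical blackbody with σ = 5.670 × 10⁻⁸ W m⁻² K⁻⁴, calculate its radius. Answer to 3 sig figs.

L = 4πR²σT⁴ ⇒ R = √(L/(4πσT⁴)).
σT⁴ = 501.039 W/m², so R = √(6.915×10¹⁵/(4π×501.039)) = 1.05×10⁶ m.

R ≈ 1.05×10⁶ m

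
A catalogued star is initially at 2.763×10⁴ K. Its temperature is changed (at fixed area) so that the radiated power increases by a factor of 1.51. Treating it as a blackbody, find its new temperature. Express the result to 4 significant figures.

P ∝ T⁴, so T₂/T₁ = (P₂/P₁)^(1/4) = (1.51)^(1/4) = 1.10852.
T₂ = 2.763×10⁴ × 1.10852 = 3.063×10⁴ K.

T₂ ≈ 3.063×10⁴ K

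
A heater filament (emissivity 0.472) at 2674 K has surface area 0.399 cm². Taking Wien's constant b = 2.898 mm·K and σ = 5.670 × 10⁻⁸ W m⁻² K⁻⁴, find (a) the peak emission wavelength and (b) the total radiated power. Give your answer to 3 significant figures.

λ_max ≈ 1.08 μm; P ≈ 54.6 W

(a) λ_max = b/T = 2.898×10⁻³/2674 = 1.084×10⁻⁶ m = 1.08 μm.
Area A = 0.399 cm² = 3.99×10⁻⁵ m².
(b) P = εσAT⁴ = 0.472×5.670×10⁻⁸×3.99×10⁻⁵×(2674)⁴ = 54.6 W.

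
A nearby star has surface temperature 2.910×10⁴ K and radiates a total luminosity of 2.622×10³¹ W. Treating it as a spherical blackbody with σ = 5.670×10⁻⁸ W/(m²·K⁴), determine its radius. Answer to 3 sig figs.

R ≈ 7.16×10⁹ m

L = 4πR²σT⁴ ⇒ R = √(L/(4πσT⁴)).
σT⁴ = 4.06588×10¹⁰ W/m², so R = √(2.622×10³¹/(4π×4.06588×10¹⁰)) = 7.16×10⁹ m.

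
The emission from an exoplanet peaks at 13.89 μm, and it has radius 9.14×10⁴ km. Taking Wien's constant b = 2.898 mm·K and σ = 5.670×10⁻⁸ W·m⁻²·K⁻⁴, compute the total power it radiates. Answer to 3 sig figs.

P ≈ 1.13×10¹⁹ W

Wien's law: T = b/λ_max = 2.898×10⁻³/1.389×10⁻⁵ = 208.639 K.
Surface area A = 4πR² = 4π(9.14×10⁷ m)² = 1.04979×10¹⁷ m².
Then P = σAT⁴ = 5.670×10⁻⁸×1.04979×10¹⁷×(208.639)⁴ = 1.13×10¹⁹ W.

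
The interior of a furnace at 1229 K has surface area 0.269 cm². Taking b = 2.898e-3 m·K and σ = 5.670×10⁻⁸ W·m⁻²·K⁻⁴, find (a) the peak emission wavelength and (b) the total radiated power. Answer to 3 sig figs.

(a) λ_max = b/T = 2.898×10⁻³/1229 = 2.358×10⁻⁶ m = 2.36 μm.
Area A = 0.269 cm² = 2.69×10⁻⁵ m².
(b) P = σAT⁴ = 5.670×10⁻⁸×2.69×10⁻⁵×(1229)⁴ = 3.48 W.

λ_max ≈ 2.36 μm; P ≈ 3.48 W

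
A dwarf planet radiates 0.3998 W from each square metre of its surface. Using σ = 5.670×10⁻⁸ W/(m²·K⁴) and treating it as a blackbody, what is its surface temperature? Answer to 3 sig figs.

I = σT⁴, so T = (I/σ)^(1/4) = (0.3998/(5.670×10⁻⁸))^(1/4) = 51.5 K.

T ≈ 51.5 K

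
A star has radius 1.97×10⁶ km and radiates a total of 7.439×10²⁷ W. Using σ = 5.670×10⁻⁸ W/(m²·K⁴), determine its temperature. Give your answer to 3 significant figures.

T ≈ 7.20×10³ K

Surface area A = 4πR² = 4π(1.97×10⁹ m)² = 4.87688×10¹⁹ m².
P = σAT⁴ ⇒ T = (P/(σA))^(1/4) = (7.439×10²⁷/(5.670×10⁻⁸×4.87688×10¹⁹))^(1/4) = 7.20×10³ K.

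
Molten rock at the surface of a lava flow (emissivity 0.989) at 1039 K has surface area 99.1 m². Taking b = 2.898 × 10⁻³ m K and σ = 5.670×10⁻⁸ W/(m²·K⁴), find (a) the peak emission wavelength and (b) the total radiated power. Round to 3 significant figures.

λ_max ≈ 2.79 μm; P ≈ 6.48×10⁶ W

(a) λ_max = b/T = 2.898×10⁻³/1039 = 2.789×10⁻⁶ m = 2.79 μm.
Area A = 99.1 m².
(b) P = εσAT⁴ = 0.989×5.670×10⁻⁸×99.1×(1039)⁴ = 6.48×10⁶ W.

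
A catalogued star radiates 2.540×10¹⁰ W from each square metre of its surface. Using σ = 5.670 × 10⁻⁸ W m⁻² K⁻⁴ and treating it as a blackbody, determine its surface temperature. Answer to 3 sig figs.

I = σT⁴, so T = (I/σ)^(1/4) = (2.540×10¹⁰/(5.670×10⁻⁸))^(1/4) = 2.59×10⁴ K.

T ≈ 2.59×10⁴ K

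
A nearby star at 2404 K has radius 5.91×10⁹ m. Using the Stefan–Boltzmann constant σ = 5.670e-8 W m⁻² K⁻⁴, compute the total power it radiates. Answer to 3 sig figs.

Surface area A = 4πR² = 4π(5.91×10⁹ m)² = 4.38919×10²⁰ m².
P = σAT⁴ = 5.670×10⁻⁸ × 4.38919×10²⁰ × (2404)⁴ = 8.31×10²⁶ W.

P ≈ 8.31×10²⁶ W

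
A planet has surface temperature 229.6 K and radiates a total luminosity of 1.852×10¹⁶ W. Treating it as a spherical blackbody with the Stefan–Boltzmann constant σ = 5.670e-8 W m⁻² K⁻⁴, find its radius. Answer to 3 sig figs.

R ≈ 3.06×10⁶ m

L = 4πR²σT⁴ ⇒ R = √(L/(4πσT⁴)).
σT⁴ = 157.569 W/m², so R = √(1.852×10¹⁶/(4π×157.569)) = 3.06×10⁶ m.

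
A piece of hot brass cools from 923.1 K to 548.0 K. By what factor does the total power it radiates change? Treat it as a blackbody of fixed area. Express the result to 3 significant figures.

P₂/P₁ ≈ 0.124

P ∝ T⁴, so P₂/P₁ = (T₂/T₁)⁴ = (548.0/923.1)⁴ = (0.593652)⁴ = 0.124.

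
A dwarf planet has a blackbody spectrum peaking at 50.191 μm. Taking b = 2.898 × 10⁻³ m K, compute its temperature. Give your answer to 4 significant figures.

Wien's law gives T = b/λ_max = (2.898×10⁻³ m·K)/(5.0191×10⁻⁵ m) = 57.74 K.

T ≈ 57.74 K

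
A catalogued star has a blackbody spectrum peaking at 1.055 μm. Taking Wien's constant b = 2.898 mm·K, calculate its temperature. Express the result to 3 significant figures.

T ≈ 2.75×10³ K

Wien's law gives T = b/λ_max = (2.898×10⁻³ m·K)/(1.055×10⁻⁶ m) = 2.75×10³ K.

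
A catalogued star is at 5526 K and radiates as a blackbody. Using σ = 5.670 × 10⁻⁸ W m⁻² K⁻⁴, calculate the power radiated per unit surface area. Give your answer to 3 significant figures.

I ≈ 5.29×10⁷ W/m²

Stefan–Boltzmann: I = σT⁴ = 5.670×10⁻⁸ × (5526)⁴ = 5.29×10⁷ W/m².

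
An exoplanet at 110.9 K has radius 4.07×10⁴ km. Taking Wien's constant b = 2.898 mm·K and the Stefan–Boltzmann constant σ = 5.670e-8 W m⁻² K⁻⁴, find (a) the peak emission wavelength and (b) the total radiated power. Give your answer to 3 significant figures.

(a) λ_max = b/T = 2.898×10⁻³/110.9 = 2.613×10⁻⁵ m = 26.1 μm.
Surface area A = 4πR² = 4π(4.07×10⁷ m)² = 2.08161×10¹⁶ m².
(b) P = σAT⁴ = 5.670×10⁻⁸×2.08161×10¹⁶×(110.9)⁴ = 1.79×10¹⁷ W.

λ_max ≈ 26.1 μm; P ≈ 1.79×10¹⁷ W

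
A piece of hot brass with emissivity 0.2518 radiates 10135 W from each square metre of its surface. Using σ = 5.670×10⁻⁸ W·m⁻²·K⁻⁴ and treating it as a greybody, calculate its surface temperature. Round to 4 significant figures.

I = εσT⁴, so T = (I/εσ)^(1/4) = (10135/(0.2518×5.670×10⁻⁸))^(1/4) = 917.9 K.

T ≈ 917.9 K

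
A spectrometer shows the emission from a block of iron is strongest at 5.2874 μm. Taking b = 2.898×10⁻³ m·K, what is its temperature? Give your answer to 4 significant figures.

T ≈ 548.1 K

Wien's law gives T = b/λ_max = (2.898×10⁻³ m·K)/(5.2874×10⁻⁶ m) = 548.1 K.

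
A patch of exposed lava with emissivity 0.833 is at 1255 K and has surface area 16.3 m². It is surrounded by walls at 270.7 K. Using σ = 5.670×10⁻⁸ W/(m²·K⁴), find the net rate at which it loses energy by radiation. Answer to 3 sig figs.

Area A = 16.3 m².
Net radiated power P_net = εσA(T⁴ − T₀⁴) = 0.833×5.670×10⁻⁸×16.3×(1255⁴ − 270.7⁴).
T⁴ − T₀⁴ = 2.48070×10¹² − 5.36974×10⁹ = 2.47533×10¹² K⁴, so P_net = 1.91×10⁶ W.

Net loss ≈ 1.91×10⁶ W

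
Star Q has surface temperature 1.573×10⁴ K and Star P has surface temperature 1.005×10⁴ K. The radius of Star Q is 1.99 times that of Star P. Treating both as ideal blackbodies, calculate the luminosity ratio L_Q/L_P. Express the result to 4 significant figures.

L ∝ R²T⁴, so L_Q/L_P = (R_Q/R_P)²(T_Q/T_P)⁴ = (1.99)² × (1.573×10⁴/1.005×10⁴)⁴ = 3.9601 × 6.00137 = 23.77.

L_Q/L_P ≈ 23.77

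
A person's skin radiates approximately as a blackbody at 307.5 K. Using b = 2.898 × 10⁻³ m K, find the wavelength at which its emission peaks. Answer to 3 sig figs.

Wien's displacement law: λ_max = b/T = (2.898×10⁻³ m·K)/(307.5 K) = 9.424×10⁻⁶ m.
That is 9.42 μm, in the infrared range.

λ_max ≈ 9.42 μm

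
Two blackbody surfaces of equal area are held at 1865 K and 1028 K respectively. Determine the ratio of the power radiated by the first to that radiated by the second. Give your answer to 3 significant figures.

With equal areas, P₁/P₂ = (T₁/T₂)⁴ = (1865/1028)⁴ = 10.8.

P₁/P₂ ≈ 10.8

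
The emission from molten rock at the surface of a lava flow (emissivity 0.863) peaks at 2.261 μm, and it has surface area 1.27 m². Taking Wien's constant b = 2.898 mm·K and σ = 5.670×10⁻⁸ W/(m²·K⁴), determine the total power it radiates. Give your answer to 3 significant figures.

Wien's law: T = b/λ_max = 2.898×10⁻³/2.261×10⁻⁶ = 1281.73 K.
Area A = 1.27 m².
Then P = εσAT⁴ = 0.863×5.670×10⁻⁸×1.27×(1281.73)⁴ = 1.68×10⁵ W.

P ≈ 1.68×10⁵ W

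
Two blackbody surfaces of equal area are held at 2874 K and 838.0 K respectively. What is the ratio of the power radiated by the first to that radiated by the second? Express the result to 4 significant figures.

With equal areas, P₁/P₂ = (T₁/T₂)⁴ = (2874/838.0)⁴ = 138.3.

P₁/P₂ ≈ 138.3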